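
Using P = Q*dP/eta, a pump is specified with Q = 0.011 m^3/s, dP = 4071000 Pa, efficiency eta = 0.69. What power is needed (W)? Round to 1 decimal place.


P = Q * dP / eta
P = 0.011 * 4071000 / 0.69
P = 44781.0 / 0.69
P = 64900.0 W


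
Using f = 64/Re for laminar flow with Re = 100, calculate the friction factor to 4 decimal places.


f = 64 / Re
f = 64 / 100
f = 0.6400


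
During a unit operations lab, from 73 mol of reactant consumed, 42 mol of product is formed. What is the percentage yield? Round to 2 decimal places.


Yield = (moles product / moles consumed) * 100%
Yield = (42 / 73) * 100
Yield = 0.5753 * 100
Yield = 57.53%


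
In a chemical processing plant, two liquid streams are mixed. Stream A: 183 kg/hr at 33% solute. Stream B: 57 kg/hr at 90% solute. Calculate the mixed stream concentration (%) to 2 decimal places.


Mass balance on solute: F1*x1 + F2*x2 = F3*x3
F3 = F1 + F2 = 183 + 57 = 240 kg/hr
x3 = (F1*x1 + F2*x2)/F3
x3 = (183*0.33 + 57*0.9) / 240
x3 = 46.54%


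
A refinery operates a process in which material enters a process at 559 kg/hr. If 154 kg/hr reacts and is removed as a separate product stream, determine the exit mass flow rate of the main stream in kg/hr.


Steady-state mass balance on the main outlet: F_out = F_in - F_removed
F_out = 559 - 154
F_out = 405 kg/hr


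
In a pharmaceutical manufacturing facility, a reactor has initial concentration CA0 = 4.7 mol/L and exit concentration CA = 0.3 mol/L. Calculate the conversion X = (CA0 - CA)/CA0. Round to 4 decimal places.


X = (CA0 - CA) / CA0
X = (4.7 - 0.3) / 4.7
X = 4.4 / 4.7
X = 0.9362


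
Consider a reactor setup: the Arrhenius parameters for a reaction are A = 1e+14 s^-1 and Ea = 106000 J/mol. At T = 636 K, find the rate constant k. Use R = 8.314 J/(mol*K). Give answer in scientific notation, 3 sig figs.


k = A * exp(-Ea/(R*T))
k = 1e+14 * exp(-106000 / (8.314 * 636))
k = 1e+14 * exp(-20.046508)
k = 1.97e+05


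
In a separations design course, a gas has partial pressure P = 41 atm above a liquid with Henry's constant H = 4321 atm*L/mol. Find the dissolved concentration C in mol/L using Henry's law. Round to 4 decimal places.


C = P / H
C = 41 / 4321
C = 0.0095 mol/L


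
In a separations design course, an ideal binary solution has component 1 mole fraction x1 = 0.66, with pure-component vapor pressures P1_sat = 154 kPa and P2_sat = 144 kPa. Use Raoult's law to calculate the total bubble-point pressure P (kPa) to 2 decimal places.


P = x1*P1_sat + x2*P2_sat
x2 = 1 - x1 = 1 - 0.66 = 0.34
P = 0.66*154 + 0.34*144
P = 101.64 + 48.96
P = 150.60 kPa


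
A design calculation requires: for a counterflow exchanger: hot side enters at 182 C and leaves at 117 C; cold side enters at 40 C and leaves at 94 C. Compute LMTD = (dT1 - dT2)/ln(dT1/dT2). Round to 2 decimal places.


dT1 = Th_in - Tc_out = 182 - 94 = 88
dT2 = Th_out - Tc_in = 117 - 40 = 77
LMTD = (dT1 - dT2) / ln(dT1/dT2)
LMTD = (88 - 77) / ln(88/77)
LMTD = 82.38 K


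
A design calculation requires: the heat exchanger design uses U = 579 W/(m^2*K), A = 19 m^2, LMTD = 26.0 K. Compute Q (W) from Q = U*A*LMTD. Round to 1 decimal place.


Q = U * A * LMTD
Q = 579 * 19 * 26.0
Q = 286026.0 W


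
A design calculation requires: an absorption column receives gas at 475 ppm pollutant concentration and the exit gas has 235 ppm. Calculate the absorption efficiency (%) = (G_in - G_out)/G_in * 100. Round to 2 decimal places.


Efficiency = (G_in - G_out) / G_in * 100%
Efficiency = (475 - 235) / 475 * 100
Efficiency = 240 / 475 * 100
Efficiency = 50.53%


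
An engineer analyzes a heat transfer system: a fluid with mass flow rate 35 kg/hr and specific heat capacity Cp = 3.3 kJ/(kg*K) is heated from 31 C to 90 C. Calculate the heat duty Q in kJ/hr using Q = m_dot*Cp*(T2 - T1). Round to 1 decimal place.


Q = m_dot * Cp * (T2 - T1)
Q = 35 * 3.3 * (90 - 31)
Q = 35 * 3.3 * 59
Q = 6814.5 kJ/hr


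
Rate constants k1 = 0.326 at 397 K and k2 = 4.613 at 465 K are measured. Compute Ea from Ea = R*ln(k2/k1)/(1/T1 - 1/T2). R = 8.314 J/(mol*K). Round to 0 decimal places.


Ea = R * ln(k2/k1) / (1/T1 - 1/T2)
ln(k2/k1) = ln(4.613/0.326) = 2.6497363
1/T1 - 1/T2 = 1/397 - 1/465 = 0.000368354053
Ea = 8.314 * 2.6497363 / 0.000368354053
Ea = 59806 J/mol


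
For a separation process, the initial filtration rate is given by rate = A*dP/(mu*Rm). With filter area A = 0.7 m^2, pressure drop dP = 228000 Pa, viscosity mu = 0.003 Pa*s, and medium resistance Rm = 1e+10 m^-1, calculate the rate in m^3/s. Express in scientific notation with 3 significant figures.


rate = A * dP / (mu * Rm)
rate = 0.7 * 228000 / (0.003 * 1e+10)
rate = 159600.0 / 3.000e+07
rate = 5.32e-03 m^3/s


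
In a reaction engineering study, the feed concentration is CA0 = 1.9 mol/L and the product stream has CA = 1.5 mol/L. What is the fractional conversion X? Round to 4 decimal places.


X = (CA0 - CA) / CA0
X = (1.9 - 1.5) / 1.9
X = 0.4 / 1.9
X = 0.2105


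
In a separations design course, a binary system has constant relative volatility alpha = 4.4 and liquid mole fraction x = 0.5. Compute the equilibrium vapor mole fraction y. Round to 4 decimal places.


y = alpha*x / (1 + (alpha-1)*x)
y = 4.4*0.5 / (1 + (4.4-1)*0.5)
y = 2.2 / (1 + 1.7)
y = 2.2 / 2.7
y = 0.8148


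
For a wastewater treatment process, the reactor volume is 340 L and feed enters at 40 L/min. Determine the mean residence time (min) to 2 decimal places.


tau = V / v0
tau = 340 / 40
tau = 8.50 min


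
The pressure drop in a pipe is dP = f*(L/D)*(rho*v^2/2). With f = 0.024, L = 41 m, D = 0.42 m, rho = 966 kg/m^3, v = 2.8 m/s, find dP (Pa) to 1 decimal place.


dP = f * (L/D) * (rho*v^2/2)
dP = 0.024 * (41/0.42) * (966*2.8^2/2)
L/D = 97.61904762
rho*v^2/2 = 966*7.84/2 = 3786.72
dP = 0.024 * 97.61904762 * 3786.72
dP = 8871.7 Pa


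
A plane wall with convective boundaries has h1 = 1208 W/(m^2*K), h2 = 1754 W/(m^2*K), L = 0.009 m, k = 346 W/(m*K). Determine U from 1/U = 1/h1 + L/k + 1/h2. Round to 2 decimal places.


1/U = 1/h1 + L/k + 1/h2
1/U = 1/1208 + 0.009/346 + 1/1754
1/U = 0.0008278146 + 2.60116e-05 + 0.0005701254
1/U = 0.0014239516
U = 702.27 W/(m^2*K)


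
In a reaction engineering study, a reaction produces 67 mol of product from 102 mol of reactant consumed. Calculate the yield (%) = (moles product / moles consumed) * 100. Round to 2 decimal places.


Yield = (moles product / moles consumed) * 100%
Yield = (67 / 102) * 100
Yield = 0.6569 * 100
Yield = 65.69%


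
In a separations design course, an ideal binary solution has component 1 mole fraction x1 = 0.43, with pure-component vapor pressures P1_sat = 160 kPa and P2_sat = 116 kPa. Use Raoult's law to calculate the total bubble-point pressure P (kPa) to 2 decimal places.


P = x1*P1_sat + x2*P2_sat
x2 = 1 - x1 = 1 - 0.43 = 0.57
P = 0.43*160 + 0.57*116
P = 68.8 + 66.12
P = 134.92 kPa


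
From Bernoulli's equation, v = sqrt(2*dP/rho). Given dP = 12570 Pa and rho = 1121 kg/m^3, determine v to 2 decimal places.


v = sqrt(2*dP/rho)
v = sqrt(2*12570/1121)
v = sqrt(22.426405)
v = 4.74 m/s


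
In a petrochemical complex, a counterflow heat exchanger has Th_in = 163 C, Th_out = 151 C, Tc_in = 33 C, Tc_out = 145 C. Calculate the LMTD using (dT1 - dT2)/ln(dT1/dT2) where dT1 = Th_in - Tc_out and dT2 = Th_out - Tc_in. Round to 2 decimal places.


dT1 = Th_in - Tc_out = 163 - 145 = 18
dT2 = Th_out - Tc_in = 151 - 33 = 118
LMTD = (dT1 - dT2) / ln(dT1/dT2)
LMTD = (18 - 118) / ln(18/118)
LMTD = 53.18 K


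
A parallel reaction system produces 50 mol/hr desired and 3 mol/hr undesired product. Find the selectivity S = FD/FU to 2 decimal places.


S = desired product rate / undesired product rate
S = 50 / 3
S = 16.67


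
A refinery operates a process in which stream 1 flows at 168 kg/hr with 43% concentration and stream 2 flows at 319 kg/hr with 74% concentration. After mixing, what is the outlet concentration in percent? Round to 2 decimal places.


Mass balance on solute: F1*x1 + F2*x2 = F3*x3
F3 = F1 + F2 = 168 + 319 = 487 kg/hr
x3 = (F1*x1 + F2*x2)/F3
x3 = (168*0.43 + 319*0.74) / 487
x3 = 63.31%


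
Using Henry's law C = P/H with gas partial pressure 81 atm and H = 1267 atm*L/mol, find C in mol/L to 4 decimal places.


C = P / H
C = 81 / 1267
C = 0.0639 mol/L


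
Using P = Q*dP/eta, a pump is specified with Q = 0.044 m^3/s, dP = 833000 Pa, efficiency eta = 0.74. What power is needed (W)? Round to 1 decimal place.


P = Q * dP / eta
P = 0.044 * 833000 / 0.74
P = 36652.0 / 0.74
P = 49529.7 W


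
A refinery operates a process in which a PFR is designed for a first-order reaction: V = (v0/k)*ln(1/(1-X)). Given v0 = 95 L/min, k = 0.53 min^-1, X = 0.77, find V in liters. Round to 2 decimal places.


V = (v0/k) * ln(1/(1-X))
V = (95/0.53) * ln(1/(1-0.77))
V = 179.245283 * ln(4.347826)
V = 179.245283 * 1.469676
V = 263.43 L


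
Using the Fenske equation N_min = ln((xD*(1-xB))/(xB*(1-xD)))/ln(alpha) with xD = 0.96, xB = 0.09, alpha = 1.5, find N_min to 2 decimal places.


N_min = ln((xD*(1-xB))/(xB*(1-xD))) / ln(alpha)
Numerator inside ln: 0.8736 / 0.0036 = 242.666667
ln(242.666667) = 5.491689
ln(alpha) = ln(1.5) = 0.405465
N_min = 5.491689 / 0.405465 = 13.54


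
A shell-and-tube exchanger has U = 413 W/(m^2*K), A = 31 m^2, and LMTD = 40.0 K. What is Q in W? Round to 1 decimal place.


Q = U * A * LMTD
Q = 413 * 31 * 40.0
Q = 512120.0 W


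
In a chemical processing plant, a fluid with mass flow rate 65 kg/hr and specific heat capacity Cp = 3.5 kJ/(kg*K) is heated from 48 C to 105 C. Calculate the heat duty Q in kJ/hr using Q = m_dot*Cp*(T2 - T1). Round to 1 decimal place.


Q = m_dot * Cp * (T2 - T1)
Q = 65 * 3.5 * (105 - 48)
Q = 65 * 3.5 * 57
Q = 12967.5 kJ/hr


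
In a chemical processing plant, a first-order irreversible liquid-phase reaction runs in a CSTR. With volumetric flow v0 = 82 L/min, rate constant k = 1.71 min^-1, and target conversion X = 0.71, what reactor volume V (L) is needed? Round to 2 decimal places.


V = v0 * X / (k * (1 - X))
V = 82 * 0.71 / (1.71 * (1 - 0.71))
V = 58.22 / (1.71 * 0.29)
V = 58.22 / 0.4959
V = 117.40 L


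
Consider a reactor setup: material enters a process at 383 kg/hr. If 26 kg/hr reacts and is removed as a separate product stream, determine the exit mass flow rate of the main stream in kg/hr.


Steady-state mass balance on the main outlet: F_out = F_in - F_removed
F_out = 383 - 26
F_out = 357 kg/hr


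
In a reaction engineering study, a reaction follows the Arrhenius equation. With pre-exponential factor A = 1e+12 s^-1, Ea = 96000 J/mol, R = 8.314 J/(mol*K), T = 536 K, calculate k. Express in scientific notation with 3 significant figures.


k = A * exp(-Ea/(R*T))
k = 1e+12 * exp(-96000 / (8.314 * 536))
k = 1e+12 * exp(-21.542516)
k = 4.41e+02


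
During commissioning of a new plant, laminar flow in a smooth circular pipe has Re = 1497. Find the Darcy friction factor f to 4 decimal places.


f = 64 / Re
f = 64 / 1497
f = 0.0428


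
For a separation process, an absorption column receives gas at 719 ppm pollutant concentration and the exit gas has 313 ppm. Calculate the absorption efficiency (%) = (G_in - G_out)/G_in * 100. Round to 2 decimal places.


Efficiency = (G_in - G_out) / G_in * 100%
Efficiency = (719 - 313) / 719 * 100
Efficiency = 406 / 719 * 100
Efficiency = 56.47%


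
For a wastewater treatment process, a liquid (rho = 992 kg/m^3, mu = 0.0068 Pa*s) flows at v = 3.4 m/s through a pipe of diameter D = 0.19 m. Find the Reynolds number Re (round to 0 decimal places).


Re = rho * v * D / mu
Re = 992 * 3.4 * 0.19 / 0.0068
Re = 640.832 / 0.0068
Re = 94240


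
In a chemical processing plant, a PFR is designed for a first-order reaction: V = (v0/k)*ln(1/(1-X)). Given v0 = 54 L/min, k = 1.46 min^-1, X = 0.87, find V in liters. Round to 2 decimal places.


V = (v0/k) * ln(1/(1-X))
V = (54/1.46) * ln(1/(1-0.87))
V = 36.986301 * ln(7.692308)
V = 36.986301 * 2.040221
V = 75.46 L


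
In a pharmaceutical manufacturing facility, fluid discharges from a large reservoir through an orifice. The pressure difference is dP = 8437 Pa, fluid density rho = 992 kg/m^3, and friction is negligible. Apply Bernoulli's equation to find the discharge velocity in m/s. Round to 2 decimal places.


v = sqrt(2*dP/rho)
v = sqrt(2*8437/992)
v = sqrt(17.010081)
v = 4.12 m/s


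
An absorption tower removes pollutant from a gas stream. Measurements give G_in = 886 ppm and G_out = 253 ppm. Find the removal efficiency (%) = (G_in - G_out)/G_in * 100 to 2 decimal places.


Efficiency = (G_in - G_out) / G_in * 100%
Efficiency = (886 - 253) / 886 * 100
Efficiency = 633 / 886 * 100
Efficiency = 71.44%


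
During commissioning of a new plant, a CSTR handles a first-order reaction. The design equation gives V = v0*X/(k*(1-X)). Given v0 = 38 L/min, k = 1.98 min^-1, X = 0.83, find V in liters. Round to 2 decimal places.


V = v0 * X / (k * (1 - X))
V = 38 * 0.83 / (1.98 * (1 - 0.83))
V = 31.54 / (1.98 * 0.17)
V = 31.54 / 0.3366
V = 93.70 L


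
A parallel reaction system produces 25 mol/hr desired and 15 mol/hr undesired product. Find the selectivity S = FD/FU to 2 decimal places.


S = desired product rate / undesired product rate
S = 25 / 15
S = 1.67


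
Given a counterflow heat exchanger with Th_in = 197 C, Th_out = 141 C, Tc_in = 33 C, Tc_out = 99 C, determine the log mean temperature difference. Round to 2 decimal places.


dT1 = Th_in - Tc_out = 197 - 99 = 98
dT2 = Th_out - Tc_in = 141 - 33 = 108
LMTD = (dT1 - dT2) / ln(dT1/dT2)
LMTD = (98 - 108) / ln(98/108)
LMTD = 102.92 K


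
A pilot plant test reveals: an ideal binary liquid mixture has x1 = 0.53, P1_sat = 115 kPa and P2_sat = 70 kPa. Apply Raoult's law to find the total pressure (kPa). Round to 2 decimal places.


P = x1*P1_sat + x2*P2_sat
x2 = 1 - x1 = 1 - 0.53 = 0.47
P = 0.53*115 + 0.47*70
P = 60.95 + 32.9
P = 93.85 kPa


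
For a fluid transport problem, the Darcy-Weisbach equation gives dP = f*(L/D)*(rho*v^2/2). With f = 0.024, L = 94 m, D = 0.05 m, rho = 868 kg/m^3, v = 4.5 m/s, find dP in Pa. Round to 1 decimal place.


dP = f * (L/D) * (rho*v^2/2)
dP = 0.024 * (94/0.05) * (868*4.5^2/2)
L/D = 1880.0
rho*v^2/2 = 868*20.25/2 = 8788.5
dP = 0.024 * 1880.0 * 8788.5
dP = 396537.1 Pa


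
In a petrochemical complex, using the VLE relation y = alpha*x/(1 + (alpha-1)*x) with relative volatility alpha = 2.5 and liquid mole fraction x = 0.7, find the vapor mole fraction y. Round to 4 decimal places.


y = alpha*x / (1 + (alpha-1)*x)
y = 2.5*0.7 / (1 + (2.5-1)*0.7)
y = 1.75 / (1 + 1.05)
y = 1.75 / 2.05
y = 0.8537


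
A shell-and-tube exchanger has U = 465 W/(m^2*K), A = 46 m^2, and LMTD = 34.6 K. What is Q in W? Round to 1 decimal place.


Q = U * A * LMTD
Q = 465 * 46 * 34.6
Q = 740094.0 W


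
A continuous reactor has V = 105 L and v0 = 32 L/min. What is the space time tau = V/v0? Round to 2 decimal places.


tau = V / v0
tau = 105 / 32
tau = 3.28 min


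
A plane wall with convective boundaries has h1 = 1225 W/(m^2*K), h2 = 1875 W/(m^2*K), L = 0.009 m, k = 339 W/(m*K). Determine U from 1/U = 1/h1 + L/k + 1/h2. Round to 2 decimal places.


1/U = 1/h1 + L/k + 1/h2
1/U = 1/1225 + 0.009/339 + 1/1875
1/U = 0.0008163265 + 2.65487e-05 + 0.0005333333
1/U = 0.0013762085
U = 726.63 W/(m^2*K)


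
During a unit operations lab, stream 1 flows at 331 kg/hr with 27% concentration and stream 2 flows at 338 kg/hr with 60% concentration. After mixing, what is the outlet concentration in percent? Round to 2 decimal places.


Mass balance on solute: F1*x1 + F2*x2 = F3*x3
F3 = F1 + F2 = 331 + 338 = 669 kg/hr
x3 = (F1*x1 + F2*x2)/F3
x3 = (331*0.27 + 338*0.6) / 669
x3 = 43.67%


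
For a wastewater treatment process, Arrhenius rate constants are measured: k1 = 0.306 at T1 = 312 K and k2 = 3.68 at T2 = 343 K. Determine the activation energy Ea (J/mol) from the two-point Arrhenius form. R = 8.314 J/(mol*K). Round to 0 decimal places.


Ea = R * ln(k2/k1) / (1/T1 - 1/T2)
ln(k2/k1) = ln(3.68/0.306) = 2.4870829
1/T1 - 1/T2 = 1/312 - 1/343 = 0.00028967631
Ea = 8.314 * 2.4870829 / 0.00028967631
Ea = 71382 J/mol


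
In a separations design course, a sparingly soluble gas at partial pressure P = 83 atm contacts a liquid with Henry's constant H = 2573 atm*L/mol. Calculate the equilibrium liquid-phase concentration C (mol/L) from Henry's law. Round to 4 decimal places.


C = P / H
C = 83 / 2573
C = 0.0323 mol/L


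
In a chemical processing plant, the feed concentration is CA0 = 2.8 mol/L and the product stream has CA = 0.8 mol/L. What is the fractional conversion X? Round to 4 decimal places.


X = (CA0 - CA) / CA0
X = (2.8 - 0.8) / 2.8
X = 2.0 / 2.8
X = 0.7143


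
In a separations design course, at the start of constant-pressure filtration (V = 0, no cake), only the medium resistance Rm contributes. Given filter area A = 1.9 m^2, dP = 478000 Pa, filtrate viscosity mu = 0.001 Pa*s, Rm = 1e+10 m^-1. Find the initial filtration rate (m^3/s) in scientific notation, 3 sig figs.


rate = A * dP / (mu * Rm)
rate = 1.9 * 478000 / (0.001 * 1e+10)
rate = 908200.0 / 1.000e+07
rate = 9.08e-02 m^3/s


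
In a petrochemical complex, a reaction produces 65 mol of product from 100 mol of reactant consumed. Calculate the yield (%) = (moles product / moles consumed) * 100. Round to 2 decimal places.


Yield = (moles product / moles consumed) * 100%
Yield = (65 / 100) * 100
Yield = 0.65 * 100
Yield = 65.00%


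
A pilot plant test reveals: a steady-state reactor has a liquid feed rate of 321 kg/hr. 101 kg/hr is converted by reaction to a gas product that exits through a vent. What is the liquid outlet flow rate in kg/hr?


Steady-state mass balance on the main outlet: F_out = F_in - F_removed
F_out = 321 - 101
F_out = 220 kg/hr


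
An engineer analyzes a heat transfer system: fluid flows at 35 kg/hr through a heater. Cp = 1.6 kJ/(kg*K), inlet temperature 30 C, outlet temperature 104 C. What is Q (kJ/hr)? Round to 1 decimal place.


Q = m_dot * Cp * (T2 - T1)
Q = 35 * 1.6 * (104 - 30)
Q = 35 * 1.6 * 74
Q = 4144.0 kJ/hr


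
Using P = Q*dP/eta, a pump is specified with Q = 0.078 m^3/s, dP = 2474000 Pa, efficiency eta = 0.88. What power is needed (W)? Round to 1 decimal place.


P = Q * dP / eta
P = 0.078 * 2474000 / 0.88
P = 192972.0 / 0.88
P = 219286.4 W


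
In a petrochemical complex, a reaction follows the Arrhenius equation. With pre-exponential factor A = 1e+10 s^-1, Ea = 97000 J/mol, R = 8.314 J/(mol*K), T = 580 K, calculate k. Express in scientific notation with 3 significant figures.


k = A * exp(-Ea/(R*T))
k = 1e+10 * exp(-97000 / (8.314 * 580))
k = 1e+10 * exp(-20.115634)
k = 1.84e+01


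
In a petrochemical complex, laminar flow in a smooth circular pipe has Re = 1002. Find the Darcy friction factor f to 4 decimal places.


f = 64 / Re
f = 64 / 1002
f = 0.0639


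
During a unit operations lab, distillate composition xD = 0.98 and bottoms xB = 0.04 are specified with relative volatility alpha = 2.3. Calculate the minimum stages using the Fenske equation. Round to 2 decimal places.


N_min = ln((xD*(1-xB))/(xB*(1-xD))) / ln(alpha)
Numerator inside ln: 0.9408 / 0.0008 = 1176.0
ln(1176.0) = 7.069874
ln(alpha) = ln(2.3) = 0.832909
N_min = 7.069874 / 0.832909 = 8.49


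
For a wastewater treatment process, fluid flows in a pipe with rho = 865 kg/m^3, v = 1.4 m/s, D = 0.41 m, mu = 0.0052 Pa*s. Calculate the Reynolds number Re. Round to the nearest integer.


Re = rho * v * D / mu
Re = 865 * 1.4 * 0.41 / 0.0052
Re = 496.51 / 0.0052
Re = 95483


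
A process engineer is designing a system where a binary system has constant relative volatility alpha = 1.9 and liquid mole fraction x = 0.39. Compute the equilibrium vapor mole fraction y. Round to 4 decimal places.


y = alpha*x / (1 + (alpha-1)*x)
y = 1.9*0.39 / (1 + (1.9-1)*0.39)
y = 0.741 / (1 + 0.351)
y = 0.741 / 1.351
y = 0.5485


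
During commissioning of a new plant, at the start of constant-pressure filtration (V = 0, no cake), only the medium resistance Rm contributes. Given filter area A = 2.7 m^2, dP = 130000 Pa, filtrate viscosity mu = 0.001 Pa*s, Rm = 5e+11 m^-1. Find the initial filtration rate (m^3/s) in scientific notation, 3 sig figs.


rate = A * dP / (mu * Rm)
rate = 2.7 * 130000 / (0.001 * 5e+11)
rate = 351000.0 / 5.000e+08
rate = 7.02e-04 m^3/s


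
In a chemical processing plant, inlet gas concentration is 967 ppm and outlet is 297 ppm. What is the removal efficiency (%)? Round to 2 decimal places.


Efficiency = (G_in - G_out) / G_in * 100%
Efficiency = (967 - 297) / 967 * 100
Efficiency = 670 / 967 * 100
Efficiency = 69.29%


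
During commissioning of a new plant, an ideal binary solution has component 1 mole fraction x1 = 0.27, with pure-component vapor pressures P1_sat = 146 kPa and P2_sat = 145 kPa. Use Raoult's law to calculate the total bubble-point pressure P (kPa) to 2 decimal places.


P = x1*P1_sat + x2*P2_sat
x2 = 1 - x1 = 1 - 0.27 = 0.73
P = 0.27*146 + 0.73*145
P = 39.42 + 105.85
P = 145.27 kPa


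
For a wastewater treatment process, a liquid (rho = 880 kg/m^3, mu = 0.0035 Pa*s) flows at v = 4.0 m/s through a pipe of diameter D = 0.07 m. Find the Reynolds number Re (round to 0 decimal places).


Re = rho * v * D / mu
Re = 880 * 4.0 * 0.07 / 0.0035
Re = 246.4 / 0.0035
Re = 70400


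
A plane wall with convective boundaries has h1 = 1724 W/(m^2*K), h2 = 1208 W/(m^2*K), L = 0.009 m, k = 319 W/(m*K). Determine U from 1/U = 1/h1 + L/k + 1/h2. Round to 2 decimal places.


1/U = 1/h1 + L/k + 1/h2
1/U = 1/1724 + 0.009/319 + 1/1208
1/U = 0.0005800464 + 2.82132e-05 + 0.0008278146
1/U = 0.0014360742
U = 696.34 W/(m^2*K)


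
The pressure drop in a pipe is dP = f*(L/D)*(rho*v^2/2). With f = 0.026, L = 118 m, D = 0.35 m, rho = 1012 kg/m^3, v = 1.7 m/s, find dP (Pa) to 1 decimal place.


dP = f * (L/D) * (rho*v^2/2)
dP = 0.026 * (118/0.35) * (1012*1.7^2/2)
L/D = 337.14285714
rho*v^2/2 = 1012*2.89/2 = 1462.34
dP = 0.026 * 337.14285714 * 1462.34
dP = 12818.5 Pa


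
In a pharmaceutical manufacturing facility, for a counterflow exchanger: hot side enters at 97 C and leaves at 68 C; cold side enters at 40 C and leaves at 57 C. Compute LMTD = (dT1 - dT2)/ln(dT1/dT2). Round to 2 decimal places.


dT1 = Th_in - Tc_out = 97 - 57 = 40
dT2 = Th_out - Tc_in = 68 - 40 = 28
LMTD = (dT1 - dT2) / ln(dT1/dT2)
LMTD = (40 - 28) / ln(40/28)
LMTD = 33.64 K


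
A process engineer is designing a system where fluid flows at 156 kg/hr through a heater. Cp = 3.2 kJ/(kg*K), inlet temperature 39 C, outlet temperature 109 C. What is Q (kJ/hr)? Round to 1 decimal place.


Q = m_dot * Cp * (T2 - T1)
Q = 156 * 3.2 * (109 - 39)
Q = 156 * 3.2 * 70
Q = 34944.0 kJ/hr


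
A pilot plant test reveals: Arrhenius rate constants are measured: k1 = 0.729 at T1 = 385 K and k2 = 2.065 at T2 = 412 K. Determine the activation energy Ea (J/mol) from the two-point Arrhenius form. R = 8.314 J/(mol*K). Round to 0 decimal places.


Ea = R * ln(k2/k1) / (1/T1 - 1/T2)
ln(k2/k1) = ln(2.065/0.729) = 1.0412118
1/T1 - 1/T2 = 1/385 - 1/412 = 0.000170218131
Ea = 8.314 * 1.0412118 / 0.000170218131
Ea = 50856 J/mol


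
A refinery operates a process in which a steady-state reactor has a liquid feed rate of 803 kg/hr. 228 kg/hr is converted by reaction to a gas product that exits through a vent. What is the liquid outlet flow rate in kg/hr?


Steady-state mass balance on the main outlet: F_out = F_in - F_removed
F_out = 803 - 228
F_out = 575 kg/hr


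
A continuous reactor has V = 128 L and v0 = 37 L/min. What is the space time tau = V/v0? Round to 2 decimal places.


tau = V / v0
tau = 128 / 37
tau = 3.46 min


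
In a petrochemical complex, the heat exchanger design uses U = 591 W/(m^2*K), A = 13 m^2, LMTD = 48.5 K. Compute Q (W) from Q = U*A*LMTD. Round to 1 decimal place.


Q = U * A * LMTD
Q = 591 * 13 * 48.5
Q = 372625.5 W


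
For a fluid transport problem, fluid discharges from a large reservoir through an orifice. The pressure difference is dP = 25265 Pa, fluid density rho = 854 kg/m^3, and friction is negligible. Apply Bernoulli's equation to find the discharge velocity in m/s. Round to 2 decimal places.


v = sqrt(2*dP/rho)
v = sqrt(2*25265/854)
v = sqrt(59.168618)
v = 7.69 m/s


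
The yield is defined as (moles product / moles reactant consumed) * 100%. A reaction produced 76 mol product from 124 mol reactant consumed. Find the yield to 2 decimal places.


Yield = (moles product / moles consumed) * 100%
Yield = (76 / 124) * 100
Yield = 0.6129 * 100
Yield = 61.29%


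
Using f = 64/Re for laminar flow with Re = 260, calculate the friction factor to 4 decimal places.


f = 64 / Re
f = 64 / 260
f = 0.2462


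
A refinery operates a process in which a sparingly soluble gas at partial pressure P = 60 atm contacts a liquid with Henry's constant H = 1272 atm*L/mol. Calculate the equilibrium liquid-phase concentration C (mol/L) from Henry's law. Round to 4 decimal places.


C = P / H
C = 60 / 1272
C = 0.0472 mol/L


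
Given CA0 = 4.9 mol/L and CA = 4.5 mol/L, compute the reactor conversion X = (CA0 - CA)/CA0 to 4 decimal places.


X = (CA0 - CA) / CA0
X = (4.9 - 4.5) / 4.9
X = 0.4 / 4.9
X = 0.0816


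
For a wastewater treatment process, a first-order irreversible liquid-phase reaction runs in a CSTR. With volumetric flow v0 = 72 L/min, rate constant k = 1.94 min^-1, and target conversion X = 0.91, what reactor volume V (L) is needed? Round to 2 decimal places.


V = v0 * X / (k * (1 - X))
V = 72 * 0.91 / (1.94 * (1 - 0.91))
V = 65.52 / (1.94 * 0.09)
V = 65.52 / 0.1746
V = 375.26 L


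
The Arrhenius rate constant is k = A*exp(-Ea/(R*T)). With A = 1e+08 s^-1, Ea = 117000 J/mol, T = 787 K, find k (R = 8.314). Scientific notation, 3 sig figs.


k = A * exp(-Ea/(R*T))
k = 1e+08 * exp(-117000 / (8.314 * 787))
k = 1e+08 * exp(-17.881383)
k = 1.71e+00


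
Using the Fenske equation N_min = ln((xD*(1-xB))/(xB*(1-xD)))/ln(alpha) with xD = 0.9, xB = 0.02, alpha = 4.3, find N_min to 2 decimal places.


N_min = ln((xD*(1-xB))/(xB*(1-xD))) / ln(alpha)
Numerator inside ln: 0.882 / 0.002 = 441.0
ln(441.0) = 6.089045
ln(alpha) = ln(4.3) = 1.458615
N_min = 6.089045 / 1.458615 = 4.17


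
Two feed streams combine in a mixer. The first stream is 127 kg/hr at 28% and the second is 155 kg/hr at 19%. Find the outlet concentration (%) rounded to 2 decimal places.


Mass balance on solute: F1*x1 + F2*x2 = F3*x3
F3 = F1 + F2 = 127 + 155 = 282 kg/hr
x3 = (F1*x1 + F2*x2)/F3
x3 = (127*0.28 + 155*0.19) / 282
x3 = 23.05%


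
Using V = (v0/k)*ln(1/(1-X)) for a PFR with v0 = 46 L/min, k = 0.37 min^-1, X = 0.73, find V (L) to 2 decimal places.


V = (v0/k) * ln(1/(1-X))
V = (46/0.37) * ln(1/(1-0.73))
V = 124.324324 * ln(3.703704)
V = 124.324324 * 1.309333
V = 162.78 L


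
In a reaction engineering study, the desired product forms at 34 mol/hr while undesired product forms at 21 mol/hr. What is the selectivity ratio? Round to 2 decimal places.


S = desired product rate / undesired product rate
S = 34 / 21
S = 1.62


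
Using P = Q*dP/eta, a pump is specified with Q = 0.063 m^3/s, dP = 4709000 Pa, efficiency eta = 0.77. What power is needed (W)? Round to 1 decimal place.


P = Q * dP / eta
P = 0.063 * 4709000 / 0.77
P = 296667.0 / 0.77
P = 385281.8 W


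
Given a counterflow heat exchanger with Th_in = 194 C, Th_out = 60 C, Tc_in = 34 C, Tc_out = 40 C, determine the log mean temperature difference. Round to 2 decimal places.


dT1 = Th_in - Tc_out = 194 - 40 = 154
dT2 = Th_out - Tc_in = 60 - 34 = 26
LMTD = (dT1 - dT2) / ln(dT1/dT2)
LMTD = (154 - 26) / ln(154/26)
LMTD = 71.96 K


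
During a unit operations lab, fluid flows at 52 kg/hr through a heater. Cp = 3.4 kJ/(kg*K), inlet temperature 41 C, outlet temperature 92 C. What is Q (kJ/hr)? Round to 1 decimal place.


Q = m_dot * Cp * (T2 - T1)
Q = 52 * 3.4 * (92 - 41)
Q = 52 * 3.4 * 51
Q = 9016.8 kJ/hr


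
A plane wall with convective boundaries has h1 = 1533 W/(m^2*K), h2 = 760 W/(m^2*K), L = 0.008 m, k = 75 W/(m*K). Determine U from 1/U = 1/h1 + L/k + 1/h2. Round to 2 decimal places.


1/U = 1/h1 + L/k + 1/h2
1/U = 1/1533 + 0.008/75 + 1/760
1/U = 0.0006523157 + 0.0001066667 + 0.0013157895
1/U = 0.0020747719
U = 481.98 W/(m^2*K)


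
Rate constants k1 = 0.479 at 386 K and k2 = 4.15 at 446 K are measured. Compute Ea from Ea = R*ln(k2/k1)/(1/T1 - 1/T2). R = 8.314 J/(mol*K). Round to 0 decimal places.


Ea = R * ln(k2/k1) / (1/T1 - 1/T2)
ln(k2/k1) = ln(4.15/0.479) = 2.159163
1/T1 - 1/T2 = 1/386 - 1/446 = 0.000348521109
Ea = 8.314 * 2.159163 / 0.000348521109
Ea = 51507 J/mol


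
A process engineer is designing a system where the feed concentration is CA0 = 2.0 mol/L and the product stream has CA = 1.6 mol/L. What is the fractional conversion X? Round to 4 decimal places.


X = (CA0 - CA) / CA0
X = (2.0 - 1.6) / 2.0
X = 0.4 / 2.0
X = 0.2000


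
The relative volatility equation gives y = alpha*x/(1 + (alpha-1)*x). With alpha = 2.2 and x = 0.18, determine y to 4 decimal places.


y = alpha*x / (1 + (alpha-1)*x)
y = 2.2*0.18 / (1 + (2.2-1)*0.18)
y = 0.396 / (1 + 0.216)
y = 0.396 / 1.216
y = 0.3257


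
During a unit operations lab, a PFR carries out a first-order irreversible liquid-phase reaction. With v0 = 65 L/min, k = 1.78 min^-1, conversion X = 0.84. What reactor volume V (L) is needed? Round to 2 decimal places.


V = (v0/k) * ln(1/(1-X))
V = (65/1.78) * ln(1/(1-0.84))
V = 36.516854 * ln(6.25)
V = 36.516854 * 1.832581
V = 66.92 L


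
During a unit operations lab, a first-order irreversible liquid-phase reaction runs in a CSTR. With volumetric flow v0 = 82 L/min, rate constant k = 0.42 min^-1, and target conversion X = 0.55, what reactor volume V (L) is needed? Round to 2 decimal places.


V = v0 * X / (k * (1 - X))
V = 82 * 0.55 / (0.42 * (1 - 0.55))
V = 45.1 / (0.42 * 0.45)
V = 45.1 / 0.189
V = 238.62 L


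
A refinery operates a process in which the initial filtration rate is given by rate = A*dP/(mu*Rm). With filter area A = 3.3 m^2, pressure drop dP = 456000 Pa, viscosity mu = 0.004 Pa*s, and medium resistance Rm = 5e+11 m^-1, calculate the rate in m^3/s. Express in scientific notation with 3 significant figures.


rate = A * dP / (mu * Rm)
rate = 3.3 * 456000 / (0.004 * 5e+11)
rate = 1504800.0 / 2.000e+09
rate = 7.52e-04 m^3/s


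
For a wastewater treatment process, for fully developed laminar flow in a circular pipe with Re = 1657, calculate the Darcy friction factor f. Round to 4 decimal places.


f = 64 / Re
f = 64 / 1657
f = 0.0386


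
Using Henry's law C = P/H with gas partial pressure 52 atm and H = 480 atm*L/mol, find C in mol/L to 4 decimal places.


C = P / H
C = 52 / 480
C = 0.1083 mol/L


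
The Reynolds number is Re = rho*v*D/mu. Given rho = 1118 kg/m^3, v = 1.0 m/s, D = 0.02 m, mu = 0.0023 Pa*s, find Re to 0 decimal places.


Re = rho * v * D / mu
Re = 1118 * 1.0 * 0.02 / 0.0023
Re = 22.36 / 0.0023
Re = 9722


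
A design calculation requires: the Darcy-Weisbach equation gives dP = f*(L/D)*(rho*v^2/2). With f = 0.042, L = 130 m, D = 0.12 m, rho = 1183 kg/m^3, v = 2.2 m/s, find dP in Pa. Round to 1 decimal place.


dP = f * (L/D) * (rho*v^2/2)
dP = 0.042 * (130/0.12) * (1183*2.2^2/2)
L/D = 1083.33333333
rho*v^2/2 = 1183*4.84/2 = 2862.86
dP = 0.042 * 1083.33333333 * 2862.86
dP = 130260.1 Pa


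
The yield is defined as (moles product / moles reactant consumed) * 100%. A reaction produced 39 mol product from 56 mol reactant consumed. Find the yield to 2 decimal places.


Yield = (moles product / moles consumed) * 100%
Yield = (39 / 56) * 100
Yield = 0.6964 * 100
Yield = 69.64%


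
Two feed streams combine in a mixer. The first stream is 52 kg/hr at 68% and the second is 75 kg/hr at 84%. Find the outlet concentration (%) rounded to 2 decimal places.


Mass balance on solute: F1*x1 + F2*x2 = F3*x3
F3 = F1 + F2 = 52 + 75 = 127 kg/hr
x3 = (F1*x1 + F2*x2)/F3
x3 = (52*0.68 + 75*0.84) / 127
x3 = 77.45%


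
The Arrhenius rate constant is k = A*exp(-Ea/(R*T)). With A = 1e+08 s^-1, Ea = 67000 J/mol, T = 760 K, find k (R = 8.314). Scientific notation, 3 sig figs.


k = A * exp(-Ea/(R*T))
k = 1e+08 * exp(-67000 / (8.314 * 760))
k = 1e+08 * exp(-10.603548)
k = 2.48e+03


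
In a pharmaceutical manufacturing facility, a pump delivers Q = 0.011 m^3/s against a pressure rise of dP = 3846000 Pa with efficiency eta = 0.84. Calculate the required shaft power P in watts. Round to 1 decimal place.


P = Q * dP / eta
P = 0.011 * 3846000 / 0.84
P = 42306.0 / 0.84
P = 50364.3 W


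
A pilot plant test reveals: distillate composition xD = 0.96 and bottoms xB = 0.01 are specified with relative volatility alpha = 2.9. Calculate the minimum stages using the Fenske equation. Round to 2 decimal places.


N_min = ln((xD*(1-xB))/(xB*(1-xD))) / ln(alpha)
Numerator inside ln: 0.9504 / 0.0004 = 2376.0
ln(2376.0) = 7.773174
ln(alpha) = ln(2.9) = 1.064711
N_min = 7.773174 / 1.064711 = 7.30


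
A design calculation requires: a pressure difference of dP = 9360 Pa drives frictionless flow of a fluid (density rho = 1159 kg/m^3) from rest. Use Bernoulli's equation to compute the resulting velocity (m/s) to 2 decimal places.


v = sqrt(2*dP/rho)
v = sqrt(2*9360/1159)
v = sqrt(16.151855)
v = 4.02 m/s


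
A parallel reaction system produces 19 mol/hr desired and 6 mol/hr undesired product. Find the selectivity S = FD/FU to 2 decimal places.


S = desired product rate / undesired product rate
S = 19 / 6
S = 3.17


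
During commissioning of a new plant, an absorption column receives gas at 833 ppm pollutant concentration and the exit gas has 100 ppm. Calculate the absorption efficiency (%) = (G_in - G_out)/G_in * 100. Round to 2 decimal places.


Efficiency = (G_in - G_out) / G_in * 100%
Efficiency = (833 - 100) / 833 * 100
Efficiency = 733 / 833 * 100
Efficiency = 88.00%


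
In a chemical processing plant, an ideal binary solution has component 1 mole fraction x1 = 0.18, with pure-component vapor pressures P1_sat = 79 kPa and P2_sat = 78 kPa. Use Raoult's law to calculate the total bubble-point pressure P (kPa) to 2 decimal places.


P = x1*P1_sat + x2*P2_sat
x2 = 1 - x1 = 1 - 0.18 = 0.82
P = 0.18*79 + 0.82*78
P = 14.22 + 63.96
P = 78.18 kPa


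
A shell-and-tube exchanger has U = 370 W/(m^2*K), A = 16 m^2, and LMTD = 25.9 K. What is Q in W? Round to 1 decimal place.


Q = U * A * LMTD
Q = 370 * 16 * 25.9
Q = 153328.0 W


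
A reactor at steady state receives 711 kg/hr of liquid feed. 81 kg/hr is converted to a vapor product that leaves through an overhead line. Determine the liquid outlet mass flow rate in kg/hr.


Steady-state mass balance on the main outlet: F_out = F_in - F_removed
F_out = 711 - 81
F_out = 630 kg/hr


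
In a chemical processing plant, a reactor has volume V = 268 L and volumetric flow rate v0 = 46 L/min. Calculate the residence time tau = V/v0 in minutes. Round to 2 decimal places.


tau = V / v0
tau = 268 / 46
tau = 5.83 min


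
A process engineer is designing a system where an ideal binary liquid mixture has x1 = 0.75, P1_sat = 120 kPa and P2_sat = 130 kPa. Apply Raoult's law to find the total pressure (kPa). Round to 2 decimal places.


P = x1*P1_sat + x2*P2_sat
x2 = 1 - x1 = 1 - 0.75 = 0.25
P = 0.75*120 + 0.25*130
P = 90.0 + 32.5
P = 122.50 kPa


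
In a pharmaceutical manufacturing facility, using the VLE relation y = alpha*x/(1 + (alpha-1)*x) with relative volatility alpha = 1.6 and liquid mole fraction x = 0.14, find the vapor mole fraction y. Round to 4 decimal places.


y = alpha*x / (1 + (alpha-1)*x)
y = 1.6*0.14 / (1 + (1.6-1)*0.14)
y = 0.224 / (1 + 0.084)
y = 0.224 / 1.084
y = 0.2066


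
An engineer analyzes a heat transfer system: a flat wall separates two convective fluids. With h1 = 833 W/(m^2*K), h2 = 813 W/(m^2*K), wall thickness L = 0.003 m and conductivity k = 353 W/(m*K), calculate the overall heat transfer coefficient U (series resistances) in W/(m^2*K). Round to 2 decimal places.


1/U = 1/h1 + L/k + 1/h2
1/U = 1/833 + 0.003/353 + 1/813
1/U = 0.0012004802 + 8.4986e-06 + 0.0012300123
1/U = 0.0024389911
U = 410.01 W/(m^2*K)


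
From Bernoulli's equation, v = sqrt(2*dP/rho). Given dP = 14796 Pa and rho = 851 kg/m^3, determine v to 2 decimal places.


v = sqrt(2*dP/rho)
v = sqrt(2*14796/851)
v = sqrt(34.773208)
v = 5.90 m/s


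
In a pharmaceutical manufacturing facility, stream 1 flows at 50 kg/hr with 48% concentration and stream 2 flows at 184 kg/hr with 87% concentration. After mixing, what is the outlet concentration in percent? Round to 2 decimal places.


Mass balance on solute: F1*x1 + F2*x2 = F3*x3
F3 = F1 + F2 = 50 + 184 = 234 kg/hr
x3 = (F1*x1 + F2*x2)/F3
x3 = (50*0.48 + 184*0.87) / 234
x3 = 78.67%


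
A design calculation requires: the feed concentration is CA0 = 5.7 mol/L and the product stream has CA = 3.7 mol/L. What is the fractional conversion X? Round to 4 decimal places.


X = (CA0 - CA) / CA0
X = (5.7 - 3.7) / 5.7
X = 2.0 / 5.7
X = 0.3509


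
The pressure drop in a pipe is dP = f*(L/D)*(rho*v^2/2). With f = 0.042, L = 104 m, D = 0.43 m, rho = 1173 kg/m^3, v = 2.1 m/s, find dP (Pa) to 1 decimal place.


dP = f * (L/D) * (rho*v^2/2)
dP = 0.042 * (104/0.43) * (1173*2.1^2/2)
L/D = 241.86046512
rho*v^2/2 = 1173*4.41/2 = 2586.465
dP = 0.042 * 241.86046512 * 2586.465
dP = 26273.7 Pa


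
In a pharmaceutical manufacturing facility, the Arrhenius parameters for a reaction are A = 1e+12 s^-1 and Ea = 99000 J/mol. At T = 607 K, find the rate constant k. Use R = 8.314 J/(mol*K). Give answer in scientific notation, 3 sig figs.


k = A * exp(-Ea/(R*T))
k = 1e+12 * exp(-99000 / (8.314 * 607))
k = 1e+12 * exp(-19.617176)
k = 3.02e+03


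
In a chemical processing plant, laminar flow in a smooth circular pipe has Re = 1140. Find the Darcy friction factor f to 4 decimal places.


f = 64 / Re
f = 64 / 1140
f = 0.0561


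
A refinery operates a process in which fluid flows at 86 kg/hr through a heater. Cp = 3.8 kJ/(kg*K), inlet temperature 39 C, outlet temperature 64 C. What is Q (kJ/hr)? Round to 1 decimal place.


Q = m_dot * Cp * (T2 - T1)
Q = 86 * 3.8 * (64 - 39)
Q = 86 * 3.8 * 25
Q = 8170.0 kJ/hr


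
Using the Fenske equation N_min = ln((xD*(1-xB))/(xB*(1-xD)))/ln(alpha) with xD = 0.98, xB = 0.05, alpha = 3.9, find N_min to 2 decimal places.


N_min = ln((xD*(1-xB))/(xB*(1-xD))) / ln(alpha)
Numerator inside ln: 0.931 / 0.001 = 931.0
ln(931.0) = 6.836259
ln(alpha) = ln(3.9) = 1.360977
N_min = 6.836259 / 1.360977 = 5.02


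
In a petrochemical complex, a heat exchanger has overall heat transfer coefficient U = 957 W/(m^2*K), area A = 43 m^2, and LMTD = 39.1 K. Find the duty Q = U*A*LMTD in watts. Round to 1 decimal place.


Q = U * A * LMTD
Q = 957 * 43 * 39.1
Q = 1609004.1 W


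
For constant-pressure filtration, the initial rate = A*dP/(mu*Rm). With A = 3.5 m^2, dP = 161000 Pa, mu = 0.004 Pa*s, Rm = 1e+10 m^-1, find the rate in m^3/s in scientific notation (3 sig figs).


rate = A * dP / (mu * Rm)
rate = 3.5 * 161000 / (0.004 * 1e+10)
rate = 563500.0 / 4.000e+07
rate = 1.41e-02 m^3/s


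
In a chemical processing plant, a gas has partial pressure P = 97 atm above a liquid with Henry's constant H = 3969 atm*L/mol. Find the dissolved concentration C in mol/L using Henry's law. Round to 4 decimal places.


C = P / H
C = 97 / 3969
C = 0.0244 mol/L


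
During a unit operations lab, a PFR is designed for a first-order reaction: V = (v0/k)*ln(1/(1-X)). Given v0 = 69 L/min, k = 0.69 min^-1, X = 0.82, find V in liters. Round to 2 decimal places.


V = (v0/k) * ln(1/(1-X))
V = (69/0.69) * ln(1/(1-0.82))
V = 100.0 * ln(5.555556)
V = 100.0 * 1.714799
V = 171.48 L


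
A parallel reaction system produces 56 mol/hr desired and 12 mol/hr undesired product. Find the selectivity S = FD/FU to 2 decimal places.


S = desired product rate / undesired product rate
S = 56 / 12
S = 4.67
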